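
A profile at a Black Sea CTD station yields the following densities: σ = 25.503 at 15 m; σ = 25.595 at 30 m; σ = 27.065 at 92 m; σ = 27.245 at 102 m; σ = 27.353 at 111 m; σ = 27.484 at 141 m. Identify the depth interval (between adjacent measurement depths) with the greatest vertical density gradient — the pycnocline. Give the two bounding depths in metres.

Compute the density gradient over each adjacent pair:
  15–30 m: Δρ/Δz = 0.092/15 = 6.1 × 10⁻³ kg m⁻⁴
  30–92 m: Δρ/Δz = 1.470/62 = 0.024 kg m⁻⁴
  92–102 m: Δρ/Δz = 0.180/10 = 0.018 kg m⁻⁴
  102–111 m: Δρ/Δz = 0.108/9 = 0.012 kg m⁻⁴
  111–141 m: Δρ/Δz = 0.131/30 = 4.4 × 10⁻³ kg m⁻⁴
The largest gradient is in the 30–92 m interval — the pycnocline.

30–92 m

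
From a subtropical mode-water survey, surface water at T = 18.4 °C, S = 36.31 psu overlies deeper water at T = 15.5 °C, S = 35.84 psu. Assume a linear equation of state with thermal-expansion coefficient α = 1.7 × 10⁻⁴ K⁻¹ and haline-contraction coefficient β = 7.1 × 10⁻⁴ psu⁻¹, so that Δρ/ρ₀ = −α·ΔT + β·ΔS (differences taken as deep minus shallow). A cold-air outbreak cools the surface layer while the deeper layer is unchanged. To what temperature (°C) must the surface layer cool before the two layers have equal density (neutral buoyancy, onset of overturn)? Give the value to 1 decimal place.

Neutral buoyancy requires Δρ = 0, i.e. −α(T_deep − T_surf′) + β(S_deep − S_surf) = 0.
T_surf′ = T_deep − (β/α)·ΔS = 15.5 − (7.1 × 10⁻⁴/1.7 × 10⁻⁴)·(-0.47) = 17.463 °C.
Cooling required: 18.4 − (17.463) = 0.937 °C.

17.5 °C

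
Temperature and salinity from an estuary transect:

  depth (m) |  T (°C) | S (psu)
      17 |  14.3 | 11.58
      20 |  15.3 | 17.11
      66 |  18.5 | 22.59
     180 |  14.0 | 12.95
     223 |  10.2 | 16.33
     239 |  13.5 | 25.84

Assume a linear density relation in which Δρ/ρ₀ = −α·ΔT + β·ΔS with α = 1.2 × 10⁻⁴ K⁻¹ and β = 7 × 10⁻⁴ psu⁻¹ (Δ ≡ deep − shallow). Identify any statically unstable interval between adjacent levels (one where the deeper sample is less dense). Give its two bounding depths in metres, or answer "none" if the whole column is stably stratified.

Evaluate Δρ/ρ₀ = −αΔT + βΔS across each adjacent pair:
  17–20 m: −αΔT+βΔS = −(1.2 × 10⁻⁴)(+1.0)+(7 × 10⁻⁴)(+5.53) = 3.8 × 10⁻³ → stable
  20–66 m: −αΔT+βΔS = −(1.2 × 10⁻⁴)(+3.2)+(7 × 10⁻⁴)(+5.48) = 3.5 × 10⁻³ → stable
  66–180 m: −αΔT+βΔS = −(1.2 × 10⁻⁴)(-4.5)+(7 × 10⁻⁴)(-9.64) = -6.2 × 10⁻³ → UNSTABLE
  180–223 m: −αΔT+βΔS = −(1.2 × 10⁻⁴)(-3.8)+(7 × 10⁻⁴)(+3.38) = 2.8 × 10⁻³ → stable
  223–239 m: −αΔT+βΔS = −(1.2 × 10⁻⁴)(+3.3)+(7 × 10⁻⁴)(+9.51) = 6.3 × 10⁻³ → stable
The 66–180 m interval has Δρ < 0: lighter water underlies denser water.

66–180 m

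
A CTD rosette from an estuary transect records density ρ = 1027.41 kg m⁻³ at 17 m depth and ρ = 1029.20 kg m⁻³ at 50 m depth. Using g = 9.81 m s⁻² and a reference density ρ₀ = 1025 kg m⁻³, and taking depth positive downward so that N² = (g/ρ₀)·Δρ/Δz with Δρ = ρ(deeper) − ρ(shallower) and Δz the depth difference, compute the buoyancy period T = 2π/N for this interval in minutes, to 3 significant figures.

4.60 min

Δρ = 1029.20 − 1027.41 = 1.79 kg m⁻³ over Δz = 50 − 17 = 33 m.
N² = (9.81/1025) × (1.79/33) = 5.1914 × 10⁻⁴ s⁻².
N = √(5.1914 × 10⁻⁴) = 0.022785 rad s⁻¹, so T = 2π/N = 275.76 s = 4.5960 min ≈ 4.60 min.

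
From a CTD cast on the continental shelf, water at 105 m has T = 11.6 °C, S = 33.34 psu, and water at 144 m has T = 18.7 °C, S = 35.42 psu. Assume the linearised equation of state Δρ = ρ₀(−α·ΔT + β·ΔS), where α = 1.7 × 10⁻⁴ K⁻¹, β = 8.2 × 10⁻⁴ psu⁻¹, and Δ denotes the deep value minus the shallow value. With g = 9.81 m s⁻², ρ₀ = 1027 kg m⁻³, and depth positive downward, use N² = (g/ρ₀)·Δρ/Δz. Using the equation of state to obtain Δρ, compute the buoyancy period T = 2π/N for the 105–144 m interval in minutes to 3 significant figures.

ΔT = +7.1 K, ΔS = +2.08 psu (deep − shallow).
Δρ/ρ₀ = −αΔT + βΔS = -1.207 × 10⁻³ + 1.7056 × 10⁻³ = 4.986 × 10⁻⁴, so Δρ ≈ 0.5121 kg m⁻³.
N² = (g/ρ₀)·Δρ/Δz = g·(Δρ/ρ₀)/Δz = 9.81 × 4.986 × 10⁻⁴ / 39 = 1.2542 × 10⁻⁴ s⁻².
N = √(1.2542 × 10⁻⁴) = 0.011199 rad s⁻¹ → T = 2π/N = 561.05 s = 9.3508 min ≈ 9.35 min.

9.35 min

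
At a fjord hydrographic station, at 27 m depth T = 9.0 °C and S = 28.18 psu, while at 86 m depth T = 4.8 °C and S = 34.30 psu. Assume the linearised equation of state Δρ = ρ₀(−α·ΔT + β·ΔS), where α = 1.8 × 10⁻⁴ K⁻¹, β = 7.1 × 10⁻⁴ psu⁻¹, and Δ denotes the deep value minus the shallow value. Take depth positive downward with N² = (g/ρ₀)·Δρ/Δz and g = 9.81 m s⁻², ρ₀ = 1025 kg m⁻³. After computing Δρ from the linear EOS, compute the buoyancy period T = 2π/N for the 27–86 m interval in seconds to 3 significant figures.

216 s

ΔT = -4.2 K, ΔS = +6.12 psu (deep − shallow).
Δρ/ρ₀ = −αΔT + βΔS = 7.56 × 10⁻⁴ + 4.3452 × 10⁻³ = 5.1012 × 10⁻³, so Δρ ≈ 5.229 kg m⁻³.
N² = (g/ρ₀)·Δρ/Δz = g·(Δρ/ρ₀)/Δz = 9.81 × 5.1012 × 10⁻³ / 59 = 8.4818 × 10⁻⁴ s⁻².
N = √(8.4818 × 10⁻⁴) = 0.029124 rad s⁻¹ → T = 2π/N = 215.74 s ≈ 216 s.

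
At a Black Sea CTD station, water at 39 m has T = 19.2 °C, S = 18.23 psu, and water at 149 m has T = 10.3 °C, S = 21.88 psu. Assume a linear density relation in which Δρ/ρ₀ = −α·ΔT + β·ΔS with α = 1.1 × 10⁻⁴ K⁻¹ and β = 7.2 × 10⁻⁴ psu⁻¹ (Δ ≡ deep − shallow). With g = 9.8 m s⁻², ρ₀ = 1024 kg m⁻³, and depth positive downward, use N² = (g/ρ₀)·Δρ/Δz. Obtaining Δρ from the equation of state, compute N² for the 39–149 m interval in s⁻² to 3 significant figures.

ΔT = -8.9 K, ΔS = +3.65 psu (deep − shallow).
Δρ/ρ₀ = −αΔT + βΔS = 9.79 × 10⁻⁴ + 2.628 × 10⁻³ = 3.607 × 10⁻³, so Δρ ≈ 3.694 kg m⁻³.
N² = (g/ρ₀)·Δρ/Δz = g·(Δρ/ρ₀)/Δz = 9.8 × 3.607 × 10⁻³ / 110 = 3.2135 × 10⁻⁴ s⁻² ≈ 3.21 × 10⁻⁴ s⁻².

3.21 × 10⁻⁴ s⁻²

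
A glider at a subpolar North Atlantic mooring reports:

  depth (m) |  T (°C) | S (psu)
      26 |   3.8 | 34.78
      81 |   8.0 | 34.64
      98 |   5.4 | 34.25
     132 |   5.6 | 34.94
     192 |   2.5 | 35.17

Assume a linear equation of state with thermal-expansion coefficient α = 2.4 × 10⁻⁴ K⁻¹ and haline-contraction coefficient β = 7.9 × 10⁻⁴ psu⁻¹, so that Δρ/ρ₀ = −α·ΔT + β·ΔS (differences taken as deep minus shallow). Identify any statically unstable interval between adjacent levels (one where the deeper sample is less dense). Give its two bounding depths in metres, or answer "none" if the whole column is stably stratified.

26–81 m

Evaluate Δρ/ρ₀ = −αΔT + βΔS across each adjacent pair:
  26–81 m: −αΔT+βΔS = −(2.4 × 10⁻⁴)(+4.2)+(7.9 × 10⁻⁴)(-0.14) = -1.1 × 10⁻³ → UNSTABLE
  81–98 m: −αΔT+βΔS = −(2.4 × 10⁻⁴)(-2.6)+(7.9 × 10⁻⁴)(-0.39) = 3.2 × 10⁻⁴ → stable
  98–132 m: −αΔT+βΔS = −(2.4 × 10⁻⁴)(+0.2)+(7.9 × 10⁻⁴)(+0.69) = 5.0 × 10⁻⁴ → stable
  132–192 m: −αΔT+βΔS = −(2.4 × 10⁻⁴)(-3.1)+(7.9 × 10⁻⁴)(+0.23) = 9.3 × 10⁻⁴ → stable
The 26–81 m interval has Δρ < 0: lighter water underlies denser water.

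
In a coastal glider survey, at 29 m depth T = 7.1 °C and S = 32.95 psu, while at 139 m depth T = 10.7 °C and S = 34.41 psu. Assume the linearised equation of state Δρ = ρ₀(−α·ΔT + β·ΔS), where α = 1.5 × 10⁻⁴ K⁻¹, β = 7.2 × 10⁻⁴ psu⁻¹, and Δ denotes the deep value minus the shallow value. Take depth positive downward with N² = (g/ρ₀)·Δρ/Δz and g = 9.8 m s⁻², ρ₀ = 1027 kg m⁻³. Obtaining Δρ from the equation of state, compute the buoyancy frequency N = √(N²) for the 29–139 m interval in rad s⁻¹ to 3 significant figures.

6.75 × 10⁻³ rad s⁻¹

ΔT = +3.6 K, ΔS = +1.46 psu (deep − shallow).
Δρ/ρ₀ = −αΔT + βΔS = -5.40 × 10⁻⁴ + 1.0512 × 10⁻³ = 5.112 × 10⁻⁴, so Δρ ≈ 0.5250 kg m⁻³.
N² = (g/ρ₀)·Δρ/Δz = g·(Δρ/ρ₀)/Δz = 9.8 × 5.112 × 10⁻⁴ / 110 = 4.5543 × 10⁻⁵ s⁻².
N = √(4.5543 × 10⁻⁵) = 6.7486 × 10⁻³ rad s⁻¹ ≈ 6.75 × 10⁻³ rad s⁻¹.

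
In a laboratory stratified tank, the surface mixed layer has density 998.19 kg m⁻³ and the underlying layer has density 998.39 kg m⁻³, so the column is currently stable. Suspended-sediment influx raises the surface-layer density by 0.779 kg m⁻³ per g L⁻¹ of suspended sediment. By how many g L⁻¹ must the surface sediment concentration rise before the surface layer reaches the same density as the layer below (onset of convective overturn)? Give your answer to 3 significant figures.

Density deficit of the surface layer: 998.39 − 998.19 = 0.2 kg m⁻³.
Required change = 0.2 / 0.779 = 0.257 g L⁻¹.

0.257 g L⁻¹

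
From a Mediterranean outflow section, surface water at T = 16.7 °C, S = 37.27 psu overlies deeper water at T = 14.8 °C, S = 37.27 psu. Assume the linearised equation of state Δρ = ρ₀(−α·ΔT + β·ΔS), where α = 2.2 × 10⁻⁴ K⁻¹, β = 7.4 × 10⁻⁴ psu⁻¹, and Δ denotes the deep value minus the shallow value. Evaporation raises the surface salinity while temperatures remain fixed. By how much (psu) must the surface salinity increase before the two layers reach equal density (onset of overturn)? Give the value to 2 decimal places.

0.56 psu

Neutral buoyancy requires −α(T_deep − T_surf) + β(S_deep − S_surf′) = 0.
S_surf′ = S_deep − (α/β)·ΔT = 37.27 − (2.2 × 10⁻⁴/7.4 × 10⁻⁴)·(-1.9) = 37.8349 psu.
Increase required: 37.8349 − 37.27 = 0.5649 psu.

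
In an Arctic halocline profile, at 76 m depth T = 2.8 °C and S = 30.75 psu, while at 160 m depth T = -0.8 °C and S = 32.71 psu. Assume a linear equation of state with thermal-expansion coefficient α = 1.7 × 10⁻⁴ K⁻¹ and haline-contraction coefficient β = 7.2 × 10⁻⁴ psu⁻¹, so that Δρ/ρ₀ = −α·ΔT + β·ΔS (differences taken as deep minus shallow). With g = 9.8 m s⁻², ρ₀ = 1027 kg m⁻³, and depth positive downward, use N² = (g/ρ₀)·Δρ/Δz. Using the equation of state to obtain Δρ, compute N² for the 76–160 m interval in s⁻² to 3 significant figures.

2.36 × 10⁻⁴ s⁻²

ΔT = -3.6 K, ΔS = +1.96 psu (deep − shallow).
Δρ/ρ₀ = −αΔT + βΔS = 6.12 × 10⁻⁴ + 1.4112 × 10⁻³ = 2.0232 × 10⁻³, so Δρ ≈ 2.078 kg m⁻³.
N² = (g/ρ₀)·Δρ/Δz = g·(Δρ/ρ₀)/Δz = 9.8 × 2.0232 × 10⁻³ / 84 = 2.3604 × 10⁻⁴ s⁻² ≈ 2.36 × 10⁻⁴ s⁻².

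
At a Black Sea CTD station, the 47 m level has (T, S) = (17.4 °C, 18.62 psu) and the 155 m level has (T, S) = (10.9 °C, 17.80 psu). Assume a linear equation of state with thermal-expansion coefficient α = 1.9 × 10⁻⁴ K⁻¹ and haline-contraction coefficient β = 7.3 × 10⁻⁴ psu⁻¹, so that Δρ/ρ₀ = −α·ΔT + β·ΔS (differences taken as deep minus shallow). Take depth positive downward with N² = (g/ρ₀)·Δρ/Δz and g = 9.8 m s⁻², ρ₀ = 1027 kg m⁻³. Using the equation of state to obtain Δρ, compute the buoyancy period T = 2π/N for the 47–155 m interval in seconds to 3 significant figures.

827 s

ΔT = -6.5 K, ΔS = -0.82 psu (deep − shallow).
Δρ/ρ₀ = −αΔT + βΔS = 1.235 × 10⁻³ − 5.986 × 10⁻⁴ = 6.364 × 10⁻⁴, so Δρ ≈ 0.6536 kg m⁻³.
N² = (g/ρ₀)·Δρ/Δz = g·(Δρ/ρ₀)/Δz = 9.8 × 6.364 × 10⁻⁴ / 108 = 5.7747 × 10⁻⁵ s⁻².
N = √(5.7747 × 10⁻⁵) = 7.5991 × 10⁻³ rad s⁻¹ → T = 2π/N = 826.83 s ≈ 827 s.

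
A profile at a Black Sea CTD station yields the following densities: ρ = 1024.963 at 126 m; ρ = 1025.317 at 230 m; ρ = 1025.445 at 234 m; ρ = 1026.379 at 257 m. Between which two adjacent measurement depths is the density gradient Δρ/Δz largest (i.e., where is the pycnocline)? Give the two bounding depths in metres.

234–257 m

Compute the density gradient over each adjacent pair:
  126–230 m: Δρ/Δz = 0.354/104 = 3.4 × 10⁻³ kg m⁻⁴
  230–234 m: Δρ/Δz = 0.128/4 = 0.032 kg m⁻⁴
  234–257 m: Δρ/Δz = 0.934/23 = 0.041 kg m⁻⁴
The largest gradient is in the 234–257 m interval — the pycnocline.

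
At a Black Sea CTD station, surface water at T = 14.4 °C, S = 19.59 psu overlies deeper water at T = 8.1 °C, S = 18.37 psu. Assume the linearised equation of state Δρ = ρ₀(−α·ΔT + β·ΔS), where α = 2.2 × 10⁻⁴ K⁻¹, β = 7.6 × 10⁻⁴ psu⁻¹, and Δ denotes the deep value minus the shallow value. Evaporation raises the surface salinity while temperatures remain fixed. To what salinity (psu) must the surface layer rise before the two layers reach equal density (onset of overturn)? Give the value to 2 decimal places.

20.19 psu

Neutral buoyancy requires −α(T_deep − T_surf) + β(S_deep − S_surf′) = 0.
S_surf′ = S_deep − (α/β)·ΔT = 18.37 − (2.2 × 10⁻⁴/7.6 × 10⁻⁴)·(-6.3) = 20.1937 psu.
Increase required: 20.1937 − 19.59 = 0.6037 psu.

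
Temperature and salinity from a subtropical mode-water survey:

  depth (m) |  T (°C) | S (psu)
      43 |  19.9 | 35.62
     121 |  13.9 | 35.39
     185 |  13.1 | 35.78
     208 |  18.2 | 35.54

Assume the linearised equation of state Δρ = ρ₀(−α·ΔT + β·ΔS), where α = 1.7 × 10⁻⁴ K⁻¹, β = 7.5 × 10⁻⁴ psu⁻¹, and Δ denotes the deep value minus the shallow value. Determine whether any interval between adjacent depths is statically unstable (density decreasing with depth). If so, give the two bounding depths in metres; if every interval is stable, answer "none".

Evaluate Δρ/ρ₀ = −αΔT + βΔS across each adjacent pair:
  43–121 m: −αΔT+βΔS = −(1.7 × 10⁻⁴)(-6.0)+(7.5 × 10⁻⁴)(-0.23) = 8.5 × 10⁻⁴ → stable
  121–185 m: −αΔT+βΔS = −(1.7 × 10⁻⁴)(-0.8)+(7.5 × 10⁻⁴)(+0.39) = 4.3 × 10⁻⁴ → stable
  185–208 m: −αΔT+βΔS = −(1.7 × 10⁻⁴)(+5.1)+(7.5 × 10⁻⁴)(-0.24) = -1.0 × 10⁻³ → UNSTABLE
The 185–208 m interval has Δρ < 0: lighter water underlies denser water.

185–208 m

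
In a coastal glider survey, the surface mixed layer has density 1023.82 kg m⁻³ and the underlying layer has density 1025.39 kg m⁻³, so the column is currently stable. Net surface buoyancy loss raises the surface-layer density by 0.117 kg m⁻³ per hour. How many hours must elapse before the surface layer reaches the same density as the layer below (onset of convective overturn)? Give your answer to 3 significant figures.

Density deficit of the surface layer: 1025.39 − 1023.82 = 1.57 kg m⁻³.
Required change = 1.57 / 0.117 = 13.4 hours.

13.4 hours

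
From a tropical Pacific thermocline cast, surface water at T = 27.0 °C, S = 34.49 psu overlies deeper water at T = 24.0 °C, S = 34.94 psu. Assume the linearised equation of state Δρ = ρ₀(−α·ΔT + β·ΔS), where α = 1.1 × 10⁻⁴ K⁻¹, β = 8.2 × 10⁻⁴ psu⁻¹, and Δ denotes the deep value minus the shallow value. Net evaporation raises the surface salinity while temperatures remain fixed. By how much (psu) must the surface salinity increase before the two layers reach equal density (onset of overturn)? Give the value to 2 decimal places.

0.85 psu

Neutral buoyancy requires −α(T_deep − T_surf) + β(S_deep − S_surf′) = 0.
S_surf′ = S_deep − (α/β)·ΔT = 34.94 − (1.1 × 10⁻⁴/8.2 × 10⁻⁴)·(-3.0) = 35.3424 psu.
Increase required: 35.3424 − 34.49 = 0.8524 psu.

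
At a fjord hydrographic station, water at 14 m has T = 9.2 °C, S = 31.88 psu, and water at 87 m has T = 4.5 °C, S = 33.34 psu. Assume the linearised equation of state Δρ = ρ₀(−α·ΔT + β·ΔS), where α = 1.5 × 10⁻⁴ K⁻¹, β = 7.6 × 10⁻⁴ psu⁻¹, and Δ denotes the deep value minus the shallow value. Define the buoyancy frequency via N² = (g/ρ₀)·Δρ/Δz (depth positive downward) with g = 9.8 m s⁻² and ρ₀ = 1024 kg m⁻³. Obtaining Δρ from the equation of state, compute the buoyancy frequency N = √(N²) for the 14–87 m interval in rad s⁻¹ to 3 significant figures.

ΔT = -4.7 K, ΔS = +1.46 psu (deep − shallow).
Δρ/ρ₀ = −αΔT + βΔS = 7.05 × 10⁻⁴ + 1.1096 × 10⁻³ = 1.8146 × 10⁻³, so Δρ ≈ 1.858 kg m⁻³.
N² = (g/ρ₀)·Δρ/Δz = g·(Δρ/ρ₀)/Δz = 9.8 × 1.8146 × 10⁻³ / 73 = 2.4360 × 10⁻⁴ s⁻².
N = √(2.4360 × 10⁻⁴) = 0.015608 rad s⁻¹ ≈ 0.0156 rad s⁻¹.

0.0156 rad s⁻¹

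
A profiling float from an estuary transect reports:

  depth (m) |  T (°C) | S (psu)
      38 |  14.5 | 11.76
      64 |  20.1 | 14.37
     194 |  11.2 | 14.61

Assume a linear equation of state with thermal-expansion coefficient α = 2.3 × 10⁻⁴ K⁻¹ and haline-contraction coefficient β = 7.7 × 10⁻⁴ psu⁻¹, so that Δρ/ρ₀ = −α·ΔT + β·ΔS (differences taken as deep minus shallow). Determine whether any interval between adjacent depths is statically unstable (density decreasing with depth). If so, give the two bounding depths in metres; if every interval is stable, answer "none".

Evaluate Δρ/ρ₀ = −αΔT + βΔS across each adjacent pair:
  38–64 m: −αΔT+βΔS = −(2.3 × 10⁻⁴)(+5.6)+(7.7 × 10⁻⁴)(+2.61) = 7.2 × 10⁻⁴ → stable
  64–194 m: −αΔT+βΔS = −(2.3 × 10⁻⁴)(-8.9)+(7.7 × 10⁻⁴)(+0.24) = 2.2 × 10⁻³ → stable
Every interval has Δρ > 0: the column is stably stratified throughout.

none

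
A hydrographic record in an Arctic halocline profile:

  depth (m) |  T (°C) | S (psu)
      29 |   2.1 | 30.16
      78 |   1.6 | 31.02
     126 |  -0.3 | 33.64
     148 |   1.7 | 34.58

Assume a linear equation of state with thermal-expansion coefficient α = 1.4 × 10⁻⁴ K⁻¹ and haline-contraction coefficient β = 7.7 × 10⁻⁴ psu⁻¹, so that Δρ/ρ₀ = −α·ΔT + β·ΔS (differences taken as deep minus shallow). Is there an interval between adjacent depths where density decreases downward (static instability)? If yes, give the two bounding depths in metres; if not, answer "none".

none

Evaluate Δρ/ρ₀ = −αΔT + βΔS across each adjacent pair:
  29–78 m: −αΔT+βΔS = −(1.4 × 10⁻⁴)(-0.5)+(7.7 × 10⁻⁴)(+0.86) = 7.3 × 10⁻⁴ → stable
  78–126 m: −αΔT+βΔS = −(1.4 × 10⁻⁴)(-1.9)+(7.7 × 10⁻⁴)(+2.62) = 2.3 × 10⁻³ → stable
  126–148 m: −αΔT+βΔS = −(1.4 × 10⁻⁴)(+2.0)+(7.7 × 10⁻⁴)(+0.94) = 4.4 × 10⁻⁴ → stable
Every interval has Δρ > 0: the column is stably stratified throughout.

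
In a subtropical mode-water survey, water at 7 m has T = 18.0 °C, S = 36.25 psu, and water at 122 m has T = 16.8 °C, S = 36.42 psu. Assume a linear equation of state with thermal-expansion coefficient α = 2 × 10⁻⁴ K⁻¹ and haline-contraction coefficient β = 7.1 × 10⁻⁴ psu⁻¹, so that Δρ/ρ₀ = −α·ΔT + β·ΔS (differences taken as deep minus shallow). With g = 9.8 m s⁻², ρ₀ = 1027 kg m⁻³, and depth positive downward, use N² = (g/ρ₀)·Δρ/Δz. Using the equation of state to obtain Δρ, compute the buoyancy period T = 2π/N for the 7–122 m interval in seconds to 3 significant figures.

ΔT = -1.2 K, ΔS = +0.17 psu (deep − shallow).
Δρ/ρ₀ = −αΔT + βΔS = 2.40 × 10⁻⁴ + 1.207 × 10⁻⁴ = 3.607 × 10⁻⁴, so Δρ ≈ 0.3704 kg m⁻³.
N² = (g/ρ₀)·Δρ/Δz = g·(Δρ/ρ₀)/Δz = 9.8 × 3.607 × 10⁻⁴ / 115 = 3.0738 × 10⁻⁵ s⁻².
N = √(3.0738 × 10⁻⁵) = 5.5442 × 10⁻³ rad s⁻¹ → T = 2π/N = 1.1333 × 10³ s ≈ 1.13 × 10³ s.

1.13 × 10³ s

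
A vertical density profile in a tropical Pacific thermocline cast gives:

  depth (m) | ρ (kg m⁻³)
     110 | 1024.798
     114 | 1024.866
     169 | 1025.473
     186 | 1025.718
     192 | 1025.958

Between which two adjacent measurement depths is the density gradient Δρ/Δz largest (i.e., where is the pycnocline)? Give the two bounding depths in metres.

186–192 m

Compute the density gradient over each adjacent pair:
  110–114 m: Δρ/Δz = 0.068/4 = 0.017 kg m⁻⁴
  114–169 m: Δρ/Δz = 0.607/55 = 0.011 kg m⁻⁴
  169–186 m: Δρ/Δz = 0.245/17 = 0.014 kg m⁻⁴
  186–192 m: Δρ/Δz = 0.240/6 = 0.040 kg m⁻⁴
The largest gradient is in the 186–192 m interval — the pycnocline.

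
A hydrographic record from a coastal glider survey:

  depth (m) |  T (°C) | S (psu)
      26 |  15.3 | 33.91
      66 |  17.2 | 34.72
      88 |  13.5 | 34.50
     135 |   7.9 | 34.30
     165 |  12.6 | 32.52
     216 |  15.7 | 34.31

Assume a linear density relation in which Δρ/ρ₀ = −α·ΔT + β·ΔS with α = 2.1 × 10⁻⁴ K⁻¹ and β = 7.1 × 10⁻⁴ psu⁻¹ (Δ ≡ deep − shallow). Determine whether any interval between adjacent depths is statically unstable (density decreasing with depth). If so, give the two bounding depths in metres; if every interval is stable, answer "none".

135–165 m

Evaluate Δρ/ρ₀ = −αΔT + βΔS across each adjacent pair:
  26–66 m: −αΔT+βΔS = −(2.1 × 10⁻⁴)(+1.9)+(7.1 × 10⁻⁴)(+0.81) = 1.8 × 10⁻⁴ → stable
  66–88 m: −αΔT+βΔS = −(2.1 × 10⁻⁴)(-3.7)+(7.1 × 10⁻⁴)(-0.22) = 6.2 × 10⁻⁴ → stable
  88–135 m: −αΔT+βΔS = −(2.1 × 10⁻⁴)(-5.6)+(7.1 × 10⁻⁴)(-0.20) = 1.0 × 10⁻³ → stable
  135–165 m: −αΔT+βΔS = −(2.1 × 10⁻⁴)(+4.7)+(7.1 × 10⁻⁴)(-1.78) = -2.3 × 10⁻³ → UNSTABLE
  165–216 m: −αΔT+βΔS = −(2.1 × 10⁻⁴)(+3.1)+(7.1 × 10⁻⁴)(+1.79) = 6.2 × 10⁻⁴ → stable
The 135–165 m interval has Δρ < 0: lighter water underlies denser water.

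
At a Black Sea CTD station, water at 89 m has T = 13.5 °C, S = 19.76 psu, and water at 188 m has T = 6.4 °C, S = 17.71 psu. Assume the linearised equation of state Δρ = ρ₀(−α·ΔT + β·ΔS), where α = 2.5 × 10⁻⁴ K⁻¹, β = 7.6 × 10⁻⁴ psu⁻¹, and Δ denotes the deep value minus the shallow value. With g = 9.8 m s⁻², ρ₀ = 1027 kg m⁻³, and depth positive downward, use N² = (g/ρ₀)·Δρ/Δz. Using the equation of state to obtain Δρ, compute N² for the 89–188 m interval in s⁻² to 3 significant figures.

ΔT = -7.1 K, ΔS = -2.05 psu (deep − shallow).
Δρ/ρ₀ = −αΔT + βΔS = 1.775 × 10⁻³ − 1.558 × 10⁻³ = 2.17 × 10⁻⁴, so Δρ ≈ 0.2229 kg m⁻³.
N² = (g/ρ₀)·Δρ/Δz = g·(Δρ/ρ₀)/Δz = 9.8 × 2.17 × 10⁻⁴ / 99 = 2.1481 × 10⁻⁵ s⁻² ≈ 2.15 × 10⁻⁵ s⁻².

2.15 × 10⁻⁵ s⁻²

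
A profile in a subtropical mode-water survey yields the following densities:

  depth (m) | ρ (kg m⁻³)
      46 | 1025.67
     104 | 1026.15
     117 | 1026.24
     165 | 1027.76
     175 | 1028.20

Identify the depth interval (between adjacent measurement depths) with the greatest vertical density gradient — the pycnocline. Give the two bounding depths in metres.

165–175 m

Compute the density gradient over each adjacent pair:
  46–104 m: Δρ/Δz = 0.48/58 = 8.3 × 10⁻³ kg m⁻⁴
  104–117 m: Δρ/Δz = 0.09/13 = 6.9 × 10⁻³ kg m⁻⁴
  117–165 m: Δρ/Δz = 1.52/48 = 0.032 kg m⁻⁴
  165–175 m: Δρ/Δz = 0.44/10 = 0.044 kg m⁻⁴
The largest gradient is in the 165–175 m interval — the pycnocline.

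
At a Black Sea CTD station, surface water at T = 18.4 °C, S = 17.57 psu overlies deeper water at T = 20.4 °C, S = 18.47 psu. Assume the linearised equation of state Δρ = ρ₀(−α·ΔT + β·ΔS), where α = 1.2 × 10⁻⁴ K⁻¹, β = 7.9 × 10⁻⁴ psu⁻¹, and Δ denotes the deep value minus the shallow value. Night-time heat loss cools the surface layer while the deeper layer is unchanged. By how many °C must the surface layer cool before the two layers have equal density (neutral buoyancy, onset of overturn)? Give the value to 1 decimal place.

3.9 °C

Neutral buoyancy requires Δρ = 0, i.e. −α(T_deep − T_surf′) + β(S_deep − S_surf) = 0.
T_surf′ = T_deep − (β/α)·ΔS = 20.4 − (7.9 × 10⁻⁴/1.2 × 10⁻⁴)·(+0.90) = 14.475 °C.
Cooling required: 18.4 − (14.475) = 3.925 °C.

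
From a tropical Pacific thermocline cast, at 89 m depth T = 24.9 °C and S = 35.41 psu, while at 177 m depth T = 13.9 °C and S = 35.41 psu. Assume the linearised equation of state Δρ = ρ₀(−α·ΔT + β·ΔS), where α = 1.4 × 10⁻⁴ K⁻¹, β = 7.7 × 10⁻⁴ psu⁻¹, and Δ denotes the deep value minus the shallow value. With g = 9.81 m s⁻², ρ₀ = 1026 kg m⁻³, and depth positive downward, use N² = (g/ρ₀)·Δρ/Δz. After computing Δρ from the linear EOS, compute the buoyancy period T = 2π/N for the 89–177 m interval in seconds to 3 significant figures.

480 s

ΔT = -11.0 K, ΔS = +0.00 psu (deep − shallow).
Δρ/ρ₀ = −αΔT + βΔS = 1.54 × 10⁻³ + 0 = 1.54 × 10⁻³, so Δρ ≈ 1.580 kg m⁻³.
N² = (g/ρ₀)·Δρ/Δz = g·(Δρ/ρ₀)/Δz = 9.81 × 1.54 × 10⁻³ / 88 = 1.7168 × 10⁻⁴ s⁻².
N = √(1.7168 × 10⁻⁴) = 0.013103 rad s⁻¹ → T = 2π/N = 479.52 s ≈ 480 s.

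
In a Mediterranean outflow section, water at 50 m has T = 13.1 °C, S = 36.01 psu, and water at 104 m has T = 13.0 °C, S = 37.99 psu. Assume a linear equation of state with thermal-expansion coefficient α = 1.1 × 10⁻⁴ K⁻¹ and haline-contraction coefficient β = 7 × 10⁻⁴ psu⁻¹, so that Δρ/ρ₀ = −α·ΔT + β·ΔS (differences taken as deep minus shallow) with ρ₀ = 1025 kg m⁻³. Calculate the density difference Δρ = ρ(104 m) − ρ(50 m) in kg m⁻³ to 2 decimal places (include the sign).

+1.43 kg m⁻³

ΔT = -0.1 K, ΔS = +1.98 psu (deep − shallow).
Δρ/ρ₀ = −(1.1 × 10⁻⁴)(-0.1) + (7 × 10⁻⁴)(+1.98) = 1.397 × 10⁻³.
Δρ = 1025 × (1.397 × 10⁻³) = +1.43 kg m⁻³.
Positive Δρ: denser below, stable.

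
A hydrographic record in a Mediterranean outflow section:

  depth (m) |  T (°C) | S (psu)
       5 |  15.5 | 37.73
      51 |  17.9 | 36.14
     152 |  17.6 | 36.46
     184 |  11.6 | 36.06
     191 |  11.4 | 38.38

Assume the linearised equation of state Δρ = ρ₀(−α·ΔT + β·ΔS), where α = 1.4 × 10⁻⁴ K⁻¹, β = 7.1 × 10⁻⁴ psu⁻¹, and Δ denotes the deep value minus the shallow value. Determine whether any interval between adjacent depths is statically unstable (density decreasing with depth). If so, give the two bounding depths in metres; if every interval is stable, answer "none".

5–51 m

Evaluate Δρ/ρ₀ = −αΔT + βΔS across each adjacent pair:
  5–51 m: −αΔT+βΔS = −(1.4 × 10⁻⁴)(+2.4)+(7.1 × 10⁻⁴)(-1.59) = -1.5 × 10⁻³ → UNSTABLE
  51–152 m: −αΔT+βΔS = −(1.4 × 10⁻⁴)(-0.3)+(7.1 × 10⁻⁴)(+0.32) = 2.7 × 10⁻⁴ → stable
  152–184 m: −αΔT+βΔS = −(1.4 × 10⁻⁴)(-6.0)+(7.1 × 10⁻⁴)(-0.40) = 5.6 × 10⁻⁴ → stable
  184–191 m: −αΔT+βΔS = −(1.4 × 10⁻⁴)(-0.2)+(7.1 × 10⁻⁴)(+2.32) = 1.7 × 10⁻³ → stable
The 5–51 m interval has Δρ < 0: lighter water underlies denser water.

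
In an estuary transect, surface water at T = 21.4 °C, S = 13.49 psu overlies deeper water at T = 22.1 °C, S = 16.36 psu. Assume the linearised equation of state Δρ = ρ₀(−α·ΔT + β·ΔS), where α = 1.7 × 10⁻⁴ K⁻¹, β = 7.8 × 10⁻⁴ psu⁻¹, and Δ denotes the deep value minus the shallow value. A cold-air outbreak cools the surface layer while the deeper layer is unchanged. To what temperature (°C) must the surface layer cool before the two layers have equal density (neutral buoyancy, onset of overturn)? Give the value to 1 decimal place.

Neutral buoyancy requires Δρ = 0, i.e. −α(T_deep − T_surf′) + β(S_deep − S_surf) = 0.
T_surf′ = T_deep − (β/α)·ΔS = 22.1 − (7.8 × 10⁻⁴/1.7 × 10⁻⁴)·(+2.87) = 8.932 °C.
Cooling required: 21.4 − (8.932) = 12.468 °C.

8.9 °C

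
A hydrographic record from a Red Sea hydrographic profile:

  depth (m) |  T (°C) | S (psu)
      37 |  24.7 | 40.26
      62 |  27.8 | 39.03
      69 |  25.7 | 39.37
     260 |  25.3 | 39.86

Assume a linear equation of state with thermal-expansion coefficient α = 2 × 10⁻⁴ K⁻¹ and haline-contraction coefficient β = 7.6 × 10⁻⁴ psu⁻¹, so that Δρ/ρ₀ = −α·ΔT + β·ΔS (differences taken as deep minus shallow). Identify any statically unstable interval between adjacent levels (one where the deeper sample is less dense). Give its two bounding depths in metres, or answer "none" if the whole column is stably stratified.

Evaluate Δρ/ρ₀ = −αΔT + βΔS across each adjacent pair:
  37–62 m: −αΔT+βΔS = −(2 × 10⁻⁴)(+3.1)+(7.6 × 10⁻⁴)(-1.23) = -1.6 × 10⁻³ → UNSTABLE
  62–69 m: −αΔT+βΔS = −(2 × 10⁻⁴)(-2.1)+(7.6 × 10⁻⁴)(+0.34) = 6.8 × 10⁻⁴ → stable
  69–260 m: −αΔT+βΔS = −(2 × 10⁻⁴)(-0.4)+(7.6 × 10⁻⁴)(+0.49) = 4.5 × 10⁻⁴ → stable
The 37–62 m interval has Δρ < 0: lighter water underlies denser water.

37–62 m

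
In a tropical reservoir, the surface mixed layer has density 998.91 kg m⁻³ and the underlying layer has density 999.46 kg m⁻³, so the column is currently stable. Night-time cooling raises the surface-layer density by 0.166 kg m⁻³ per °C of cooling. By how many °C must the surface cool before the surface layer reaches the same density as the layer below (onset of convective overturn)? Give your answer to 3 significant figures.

3.31 °C

Density deficit of the surface layer: 999.46 − 998.91 = 0.55 kg m⁻³.
Required change = 0.55 / 0.166 = 3.31 °C.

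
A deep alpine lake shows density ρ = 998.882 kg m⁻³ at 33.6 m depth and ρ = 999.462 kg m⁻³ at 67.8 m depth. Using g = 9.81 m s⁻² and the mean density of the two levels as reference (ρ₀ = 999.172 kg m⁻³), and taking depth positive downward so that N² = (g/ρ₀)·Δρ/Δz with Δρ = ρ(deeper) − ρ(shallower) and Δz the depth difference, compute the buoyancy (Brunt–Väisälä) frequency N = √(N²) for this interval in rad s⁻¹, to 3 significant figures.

Δρ = 999.462 − 998.882 = 0.580 kg m⁻³ over Δz = 67.8 − 33.6 = 34.2 m.
N² = (9.81/999.172) × (0.580/34.2) = 1.6651 × 10⁻⁴ s⁻².
N = √(1.6651 × 10⁻⁴) = 0.012904 rad s⁻¹ ≈ 0.0129 rad s⁻¹.

0.0129 rad s⁻¹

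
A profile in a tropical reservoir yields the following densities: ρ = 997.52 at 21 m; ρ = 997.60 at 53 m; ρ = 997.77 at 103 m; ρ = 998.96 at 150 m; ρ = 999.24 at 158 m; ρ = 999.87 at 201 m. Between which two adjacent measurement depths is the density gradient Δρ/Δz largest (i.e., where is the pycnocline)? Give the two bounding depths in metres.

150–158 m

Compute the density gradient over each adjacent pair:
  21–53 m: Δρ/Δz = 0.08/32 = 2.5 × 10⁻³ kg m⁻⁴
  53–103 m: Δρ/Δz = 0.17/50 = 3.4 × 10⁻³ kg m⁻⁴
  103–150 m: Δρ/Δz = 1.19/47 = 0.025 kg m⁻⁴
  150–158 m: Δρ/Δz = 0.28/8 = 0.035 kg m⁻⁴
  158–201 m: Δρ/Δz = 0.63/43 = 0.015 kg m⁻⁴
The largest gradient is in the 150–158 m interval — the pycnocline.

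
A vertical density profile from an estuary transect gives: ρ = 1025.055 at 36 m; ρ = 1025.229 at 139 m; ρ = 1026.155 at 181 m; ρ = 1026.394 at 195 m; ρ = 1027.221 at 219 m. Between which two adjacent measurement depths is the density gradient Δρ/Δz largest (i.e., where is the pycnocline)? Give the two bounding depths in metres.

Compute the density gradient over each adjacent pair:
  36–139 m: Δρ/Δz = 0.174/103 = 1.7 × 10⁻³ kg m⁻⁴
  139–181 m: Δρ/Δz = 0.926/42 = 0.022 kg m⁻⁴
  181–195 m: Δρ/Δz = 0.239/14 = 0.017 kg m⁻⁴
  195–219 m: Δρ/Δz = 0.827/24 = 0.034 kg m⁻⁴
The largest gradient is in the 195–219 m interval — the pycnocline.

195–219 m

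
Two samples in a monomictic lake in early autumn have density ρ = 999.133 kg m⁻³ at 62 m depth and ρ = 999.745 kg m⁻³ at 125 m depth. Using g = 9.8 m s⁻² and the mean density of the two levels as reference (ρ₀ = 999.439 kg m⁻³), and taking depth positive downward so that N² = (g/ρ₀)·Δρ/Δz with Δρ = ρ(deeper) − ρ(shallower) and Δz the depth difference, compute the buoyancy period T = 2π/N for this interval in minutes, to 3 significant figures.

10.7 min

Δρ = 999.745 − 999.133 = 0.612 kg m⁻³ over Δz = 125 − 62 = 63 m.
N² = (9.8/999.439) × (0.612/63) = 9.5253 × 10⁻⁵ s⁻².
N = √(9.5253 × 10⁻⁵) = 9.7598 × 10⁻³ rad s⁻¹, so T = 2π/N = 643.78 s = 10.730 min ≈ 10.7 min.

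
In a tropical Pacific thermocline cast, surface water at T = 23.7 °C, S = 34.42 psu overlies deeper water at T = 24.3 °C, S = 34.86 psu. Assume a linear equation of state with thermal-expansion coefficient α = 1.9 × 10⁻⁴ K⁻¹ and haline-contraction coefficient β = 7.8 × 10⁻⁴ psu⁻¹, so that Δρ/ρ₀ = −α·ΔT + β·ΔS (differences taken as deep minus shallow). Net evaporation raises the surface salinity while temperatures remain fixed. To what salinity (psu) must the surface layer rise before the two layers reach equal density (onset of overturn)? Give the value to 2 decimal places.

34.71 psu

Neutral buoyancy requires −α(T_deep − T_surf) + β(S_deep − S_surf′) = 0.
S_surf′ = S_deep − (α/β)·ΔT = 34.86 − (1.9 × 10⁻⁴/7.8 × 10⁻⁴)·(+0.6) = 34.7138 psu.
Increase required: 34.7138 − 34.42 = 0.2938 psu.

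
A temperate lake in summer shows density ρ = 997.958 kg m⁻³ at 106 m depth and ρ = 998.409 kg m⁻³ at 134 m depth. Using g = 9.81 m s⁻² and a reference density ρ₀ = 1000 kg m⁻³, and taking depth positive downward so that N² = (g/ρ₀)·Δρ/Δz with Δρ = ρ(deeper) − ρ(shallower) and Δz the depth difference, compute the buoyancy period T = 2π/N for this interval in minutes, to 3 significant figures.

8.33 min

Δρ = 998.409 − 997.958 = 0.451 kg m⁻³ over Δz = 134 − 106 = 28 m.
N² = (9.81/1000) × (0.451/28) = 1.5801 × 10⁻⁴ s⁻².
N = √(1.5801 × 10⁻⁴) = 0.012570 rad s⁻¹, so T = 2π/N = 499.86 s = 8.3310 min ≈ 8.33 min.
Since Δρ > 0 the layer is stably stratified.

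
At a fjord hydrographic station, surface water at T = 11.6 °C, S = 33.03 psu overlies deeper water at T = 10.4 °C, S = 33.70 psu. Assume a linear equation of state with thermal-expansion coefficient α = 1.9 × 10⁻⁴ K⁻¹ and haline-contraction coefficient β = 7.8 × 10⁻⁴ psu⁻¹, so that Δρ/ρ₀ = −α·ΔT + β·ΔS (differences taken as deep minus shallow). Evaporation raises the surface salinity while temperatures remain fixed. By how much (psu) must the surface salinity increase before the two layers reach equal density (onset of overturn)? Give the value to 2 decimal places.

Neutral buoyancy requires −α(T_deep − T_surf) + β(S_deep − S_surf′) = 0.
S_surf′ = S_deep − (α/β)·ΔT = 33.70 − (1.9 × 10⁻⁴/7.8 × 10⁻⁴)·(-1.2) = 33.9923 psu.
Increase required: 33.9923 − 33.03 = 0.9623 psu.

0.96 psu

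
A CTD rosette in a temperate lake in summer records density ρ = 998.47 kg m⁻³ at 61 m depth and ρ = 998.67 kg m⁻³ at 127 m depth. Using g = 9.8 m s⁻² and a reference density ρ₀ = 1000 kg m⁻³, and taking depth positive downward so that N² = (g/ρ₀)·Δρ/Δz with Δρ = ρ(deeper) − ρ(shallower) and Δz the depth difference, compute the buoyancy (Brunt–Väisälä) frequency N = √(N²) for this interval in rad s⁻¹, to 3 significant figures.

5.45 × 10⁻³ rad s⁻¹

Δρ = 998.67 − 998.47 = 0.20 kg m⁻³ over Δz = 127 − 61 = 66 m.
N² = (9.8/1000) × (0.20/66) = 2.9697 × 10⁻⁵ s⁻².
N = √(2.9697 × 10⁻⁵) = 5.4495 × 10⁻³ rad s⁻¹ ≈ 5.45 × 10⁻³ rad s⁻¹.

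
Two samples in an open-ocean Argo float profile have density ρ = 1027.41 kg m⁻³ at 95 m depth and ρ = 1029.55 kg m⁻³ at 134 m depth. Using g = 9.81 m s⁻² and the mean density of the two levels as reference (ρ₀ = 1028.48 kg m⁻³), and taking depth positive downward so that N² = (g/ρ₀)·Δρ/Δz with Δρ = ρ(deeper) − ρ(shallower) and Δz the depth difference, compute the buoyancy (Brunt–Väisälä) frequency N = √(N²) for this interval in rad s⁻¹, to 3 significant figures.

0.0229 rad s⁻¹

Δρ = 1029.55 − 1027.41 = 2.14 kg m⁻³ over Δz = 134 − 95 = 39 m.
N² = (9.81/1028.48) × (2.14/39) = 5.2339 × 10⁻⁴ s⁻².
N = √(5.2339 × 10⁻⁴) = 0.022878 rad s⁻¹ ≈ 0.0229 rad s⁻¹.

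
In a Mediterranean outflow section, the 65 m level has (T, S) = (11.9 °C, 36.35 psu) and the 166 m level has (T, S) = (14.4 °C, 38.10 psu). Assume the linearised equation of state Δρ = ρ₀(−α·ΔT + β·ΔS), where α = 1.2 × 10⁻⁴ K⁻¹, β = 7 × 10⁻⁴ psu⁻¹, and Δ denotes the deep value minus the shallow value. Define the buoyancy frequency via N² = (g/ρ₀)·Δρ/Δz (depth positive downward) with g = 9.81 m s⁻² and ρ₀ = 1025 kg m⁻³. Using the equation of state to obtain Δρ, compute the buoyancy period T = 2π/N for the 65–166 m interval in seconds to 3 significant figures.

663 s

ΔT = +2.5 K, ΔS = +1.75 psu (deep − shallow).
Δρ/ρ₀ = −αΔT + βΔS = -3.00 × 10⁻⁴ + 1.225 × 10⁻³ = 9.25 × 10⁻⁴, so Δρ ≈ 0.9481 kg m⁻³.
N² = (g/ρ₀)·Δρ/Δz = g·(Δρ/ρ₀)/Δz = 9.81 × 9.25 × 10⁻⁴ / 101 = 8.9844 × 10⁻⁵ s⁻².
N = √(8.9844 × 10⁻⁵) = 9.4786 × 10⁻³ rad s⁻¹ → T = 2π/N = 662.88 s ≈ 663 s.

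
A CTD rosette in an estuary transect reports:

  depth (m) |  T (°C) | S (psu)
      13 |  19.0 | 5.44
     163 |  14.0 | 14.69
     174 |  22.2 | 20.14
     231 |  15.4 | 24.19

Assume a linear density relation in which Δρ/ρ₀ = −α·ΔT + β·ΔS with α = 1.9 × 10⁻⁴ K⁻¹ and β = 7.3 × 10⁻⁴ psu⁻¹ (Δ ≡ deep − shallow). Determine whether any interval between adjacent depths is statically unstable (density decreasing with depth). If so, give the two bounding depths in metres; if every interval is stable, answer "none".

none

Evaluate Δρ/ρ₀ = −αΔT + βΔS across each adjacent pair:
  13–163 m: −αΔT+βΔS = −(1.9 × 10⁻⁴)(-5.0)+(7.3 × 10⁻⁴)(+9.25) = 7.7 × 10⁻³ → stable
  163–174 m: −αΔT+βΔS = −(1.9 × 10⁻⁴)(+8.2)+(7.3 × 10⁻⁴)(+5.45) = 2.4 × 10⁻³ → stable
  174–231 m: −αΔT+βΔS = −(1.9 × 10⁻⁴)(-6.8)+(7.3 × 10⁻⁴)(+4.05) = 4.2 × 10⁻³ → stable
Every interval has Δρ > 0: the column is stably stratified throughout.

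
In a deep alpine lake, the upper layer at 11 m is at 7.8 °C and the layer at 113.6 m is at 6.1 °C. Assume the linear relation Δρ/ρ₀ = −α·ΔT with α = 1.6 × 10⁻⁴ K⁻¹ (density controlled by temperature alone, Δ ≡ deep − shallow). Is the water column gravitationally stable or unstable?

ΔT = 6.1 − 7.8 = -1.7 K, so Δρ/ρ₀ = −αΔT = 2.72 × 10⁻⁴.
Δρ/ρ₀ > 0, so Δρ > 0: deeper water is denser → statically stable.

stable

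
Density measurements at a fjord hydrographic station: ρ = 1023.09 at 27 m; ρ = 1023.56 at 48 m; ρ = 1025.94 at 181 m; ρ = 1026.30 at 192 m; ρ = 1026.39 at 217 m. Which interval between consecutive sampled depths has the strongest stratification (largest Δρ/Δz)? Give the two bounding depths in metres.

Compute the density gradient over each adjacent pair:
  27–48 m: Δρ/Δz = 0.47/21 = 0.022 kg m⁻⁴
  48–181 m: Δρ/Δz = 2.38/133 = 0.018 kg m⁻⁴
  181–192 m: Δρ/Δz = 0.36/11 = 0.033 kg m⁻⁴
  192–217 m: Δρ/Δz = 0.09/25 = 3.6 × 10⁻³ kg m⁻⁴
The largest gradient is in the 181–192 m interval — the pycnocline.

181–192 m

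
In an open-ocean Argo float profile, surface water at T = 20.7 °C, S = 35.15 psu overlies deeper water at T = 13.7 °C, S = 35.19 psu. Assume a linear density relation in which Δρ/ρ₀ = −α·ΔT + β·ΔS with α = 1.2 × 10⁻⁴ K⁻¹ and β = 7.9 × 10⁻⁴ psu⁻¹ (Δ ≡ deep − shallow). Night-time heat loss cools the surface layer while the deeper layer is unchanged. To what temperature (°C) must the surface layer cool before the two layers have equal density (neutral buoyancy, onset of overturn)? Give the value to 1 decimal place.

13.4 °C

Neutral buoyancy requires Δρ = 0, i.e. −α(T_deep − T_surf′) + β(S_deep − S_surf) = 0.
T_surf′ = T_deep − (β/α)·ΔS = 13.7 − (7.9 × 10⁻⁴/1.2 × 10⁻⁴)·(+0.04) = 13.437 °C.
Cooling required: 20.7 − (13.437) = 7.263 °C.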